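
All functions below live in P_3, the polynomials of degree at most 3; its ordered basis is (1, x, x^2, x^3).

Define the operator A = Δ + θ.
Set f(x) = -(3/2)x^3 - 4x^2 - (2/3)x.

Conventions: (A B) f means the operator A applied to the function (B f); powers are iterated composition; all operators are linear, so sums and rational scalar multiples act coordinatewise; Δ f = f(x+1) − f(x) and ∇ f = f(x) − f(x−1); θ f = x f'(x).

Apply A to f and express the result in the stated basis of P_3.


the result is g(x) = -(9/2)x^3 - (25/2)x^2 - (79/6)x - 37/6

Δ f = -(9/2)x^2 - (25/2)x - 37/6
θ f = -(9/2)x^3 - 8x^2 - (2/3)x
(Δ + θ) f = -(9/2)x^3 - (25/2)x^2 - (79/6)x - 37/6


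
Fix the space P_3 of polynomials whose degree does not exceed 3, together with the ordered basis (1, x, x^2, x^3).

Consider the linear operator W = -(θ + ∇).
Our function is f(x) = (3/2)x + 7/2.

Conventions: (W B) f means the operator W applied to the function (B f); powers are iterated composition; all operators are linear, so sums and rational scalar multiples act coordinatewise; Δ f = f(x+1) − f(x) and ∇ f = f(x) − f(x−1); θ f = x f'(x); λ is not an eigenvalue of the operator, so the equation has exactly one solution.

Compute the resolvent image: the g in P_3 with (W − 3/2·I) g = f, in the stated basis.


the result is g(x) = -(3/5)x - 29/15

write g with unknown coordinates in the stated basis and equate coefficients in (W − 3/2·I) g = f
solving from the highest basis element down gives g = -(3/5)x - 29/15
check: W g = (3/5)x + 3/5
so W g − 3/2·g = (3/2)x + 7/2 = f ✓


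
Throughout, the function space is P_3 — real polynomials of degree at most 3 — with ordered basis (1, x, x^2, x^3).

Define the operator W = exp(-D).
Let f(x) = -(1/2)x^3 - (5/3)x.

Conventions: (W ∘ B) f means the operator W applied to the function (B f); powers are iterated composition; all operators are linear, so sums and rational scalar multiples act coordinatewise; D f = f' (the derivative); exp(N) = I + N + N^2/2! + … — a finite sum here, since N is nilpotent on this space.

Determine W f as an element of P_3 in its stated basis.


g(x) = -(1/2)x^3 + (3/2)x^2 - (19/6)x + 13/6

order-1 term: (3/2)x^2 + 5/3
order-2 term: -(3/2)x
order-3 term: 1/2
the series for exp(-D) f terminates at order 3
exp(-D) f = -(1/2)x^3 + (3/2)x^2 - (19/6)x + 13/6


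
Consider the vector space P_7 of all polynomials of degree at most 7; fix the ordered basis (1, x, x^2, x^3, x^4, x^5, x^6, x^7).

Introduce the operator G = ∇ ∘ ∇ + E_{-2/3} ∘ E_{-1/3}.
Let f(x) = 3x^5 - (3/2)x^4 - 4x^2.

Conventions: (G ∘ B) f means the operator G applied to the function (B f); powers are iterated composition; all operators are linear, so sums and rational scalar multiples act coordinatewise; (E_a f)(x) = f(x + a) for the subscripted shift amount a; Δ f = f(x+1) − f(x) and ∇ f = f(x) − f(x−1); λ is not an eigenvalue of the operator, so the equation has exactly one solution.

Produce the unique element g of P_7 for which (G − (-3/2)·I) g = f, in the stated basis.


the image equals g(x) = (6/5)x^5 + (9/5)x^4 - (288/25)x^3 + (652/125)x^2 + (18628/625)x - 70354/3125

write g with unknown coordinates in the stated basis and equate coefficients in (G − (-3/2)·I) g = f
solving from the highest basis element down gives g = (6/5)x^5 + (9/5)x^4 - (288/25)x^3 + (652/125)x^2 + (18628/625)x - 70354/3125
check: G g = (6/5)x^5 - (21/5)x^4 + (432/25)x^3 - (1478/125)x^2 - (27942/625)x + 105531/3125
so G g − (-3/2)·g = 3x^5 - (3/2)x^4 - 4x^2 = f ✓


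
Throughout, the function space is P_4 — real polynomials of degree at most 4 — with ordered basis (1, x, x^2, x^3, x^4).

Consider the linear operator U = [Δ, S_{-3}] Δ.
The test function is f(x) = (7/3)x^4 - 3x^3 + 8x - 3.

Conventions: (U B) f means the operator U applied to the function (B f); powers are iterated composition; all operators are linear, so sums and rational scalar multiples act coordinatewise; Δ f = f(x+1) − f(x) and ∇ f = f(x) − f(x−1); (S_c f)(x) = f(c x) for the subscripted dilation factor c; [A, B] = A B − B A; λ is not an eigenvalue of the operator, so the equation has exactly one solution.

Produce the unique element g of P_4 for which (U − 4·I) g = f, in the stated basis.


the image equals g(x) = -(7/12)x^4 + (3/4)x^3 + 63x^2 + (65/2)x - 334/3

write g with unknown coordinates in the stated basis and equate coefficients in (U − 4·I) g = f
solving from the highest basis element down gives g = -(7/12)x^4 + (3/4)x^3 + 63x^2 + (65/2)x - 334/3
check: U g = 252x^2 + 138x - 1345/3
so U g − 4·g = (7/3)x^4 - 3x^3 + 8x - 3 = f ✓


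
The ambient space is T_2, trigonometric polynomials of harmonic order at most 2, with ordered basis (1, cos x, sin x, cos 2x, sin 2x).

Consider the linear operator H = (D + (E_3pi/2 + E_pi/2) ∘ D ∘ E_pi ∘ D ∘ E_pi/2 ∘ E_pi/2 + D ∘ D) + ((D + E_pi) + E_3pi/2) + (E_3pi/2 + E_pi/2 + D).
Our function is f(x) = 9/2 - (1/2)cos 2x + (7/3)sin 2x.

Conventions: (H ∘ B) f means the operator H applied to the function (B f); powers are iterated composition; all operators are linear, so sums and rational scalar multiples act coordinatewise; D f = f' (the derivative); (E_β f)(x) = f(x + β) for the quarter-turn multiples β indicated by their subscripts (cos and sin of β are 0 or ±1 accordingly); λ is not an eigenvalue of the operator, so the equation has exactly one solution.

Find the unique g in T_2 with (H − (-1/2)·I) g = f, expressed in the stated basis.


g(x) = 1 - (61/169)cos 2x + (34/507)sin 2x

write g with unknown coordinates in the stated basis and equate coefficients in (H − (-1/2)·I) g = f
solving from the highest basis element down gives g = 1 - (61/169)cos 2x + (34/507)sin 2x
check: H g = 4 - (54/169)cos 2x + (1166/507)sin 2x
so H g − (-1/2)·g = 9/2 - (1/2)cos 2x + (7/3)sin 2x = f ✓


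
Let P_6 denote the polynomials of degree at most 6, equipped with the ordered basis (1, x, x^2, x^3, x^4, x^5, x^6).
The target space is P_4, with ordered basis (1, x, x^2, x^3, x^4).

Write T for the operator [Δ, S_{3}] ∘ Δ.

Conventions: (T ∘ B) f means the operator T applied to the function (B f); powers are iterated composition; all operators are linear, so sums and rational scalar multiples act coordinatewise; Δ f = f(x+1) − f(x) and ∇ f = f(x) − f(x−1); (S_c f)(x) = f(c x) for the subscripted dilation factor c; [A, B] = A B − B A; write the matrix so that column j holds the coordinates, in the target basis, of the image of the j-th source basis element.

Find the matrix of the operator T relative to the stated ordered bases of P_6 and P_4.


image of 1: 0
image of x: 0
image of x^2: 4
image of x^3: 36x + 30
image of x^4: 216x^2 + 360x + 160
image of x^5: 1080x^3 + 2700x^2 + 2400x + 750
image of x^6: 4860x^4 + 16200x^3 + 21600x^2 + 13500x + 3304
each image's coordinates form column j of the matrix

the matrix is [[0, 0, 4, 30, 160, 750, 3304]; [0, 0, 0, 36, 360, 2400, 13500]; [0, 0, 0, 0, 216, 2700, 21600]; [0, 0, 0, 0, 0, 1080, 16200]; [0, 0, 0, 0, 0, 0, 4860]] (rows listed top to bottom)


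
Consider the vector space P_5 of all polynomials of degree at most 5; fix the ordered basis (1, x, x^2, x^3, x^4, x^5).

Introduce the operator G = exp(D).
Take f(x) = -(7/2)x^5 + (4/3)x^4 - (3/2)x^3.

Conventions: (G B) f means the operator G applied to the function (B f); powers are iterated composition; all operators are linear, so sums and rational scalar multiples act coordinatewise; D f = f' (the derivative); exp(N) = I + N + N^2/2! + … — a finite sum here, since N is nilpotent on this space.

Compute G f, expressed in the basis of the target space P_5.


order-1 term: -(35/2)x^4 + (16/3)x^3 - (9/2)x^2
order-2 term: -35x^3 + 8x^2 - (9/2)x
order-3 term: -35x^2 + (16/3)x - 3/2
order-4 term: -(35/2)x + 4/3
order-5 term: -7/2
the series for exp(D) f terminates at order 5
exp(D) f = -(7/2)x^5 - (97/6)x^4 - (187/6)x^3 - (63/2)x^2 - (50/3)x - 11/3

g(x) = -(7/2)x^5 - (97/6)x^4 - (187/6)x^3 - (63/2)x^2 - (50/3)x - 11/3


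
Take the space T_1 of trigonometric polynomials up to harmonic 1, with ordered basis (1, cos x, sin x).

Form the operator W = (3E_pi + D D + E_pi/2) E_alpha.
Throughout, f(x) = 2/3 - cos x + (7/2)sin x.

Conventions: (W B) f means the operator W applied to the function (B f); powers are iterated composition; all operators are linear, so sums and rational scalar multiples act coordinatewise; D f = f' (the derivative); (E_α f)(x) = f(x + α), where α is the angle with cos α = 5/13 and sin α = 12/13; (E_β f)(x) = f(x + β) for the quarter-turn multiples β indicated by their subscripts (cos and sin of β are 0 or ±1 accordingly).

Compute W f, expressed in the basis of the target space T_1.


E_alpha f = 2/3 + (37/13)cos x + (59/26)sin x
E_pi E_alpha f = 2/3 - (37/13)cos x - (59/26)sin x
(3E_pi) E_alpha f = 2 - (111/13)cos x - (177/26)sin x
D E_alpha f = (59/26)cos x - (37/13)sin x
D D E_alpha f = -(37/13)cos x - (59/26)sin x
E_pi/2 E_alpha f = 2/3 + (59/26)cos x - (37/13)sin x
(3E_pi + D D + E_pi/2) E_alpha f = 8/3 - (237/26)cos x - (155/13)sin x

the result is g(x) = 8/3 - (237/26)cos x - (155/13)sin x


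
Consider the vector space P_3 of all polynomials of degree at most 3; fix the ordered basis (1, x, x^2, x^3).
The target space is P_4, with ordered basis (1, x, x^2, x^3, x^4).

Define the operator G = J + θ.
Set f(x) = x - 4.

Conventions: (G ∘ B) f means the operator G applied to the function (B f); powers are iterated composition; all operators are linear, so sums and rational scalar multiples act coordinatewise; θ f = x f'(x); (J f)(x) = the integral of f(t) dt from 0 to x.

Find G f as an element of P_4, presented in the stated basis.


the image equals g(x) = (1/2)x^2 - 3x

J f = (1/2)x^2 - 4x
θ f = x
(J + θ) f = (1/2)x^2 - 3x


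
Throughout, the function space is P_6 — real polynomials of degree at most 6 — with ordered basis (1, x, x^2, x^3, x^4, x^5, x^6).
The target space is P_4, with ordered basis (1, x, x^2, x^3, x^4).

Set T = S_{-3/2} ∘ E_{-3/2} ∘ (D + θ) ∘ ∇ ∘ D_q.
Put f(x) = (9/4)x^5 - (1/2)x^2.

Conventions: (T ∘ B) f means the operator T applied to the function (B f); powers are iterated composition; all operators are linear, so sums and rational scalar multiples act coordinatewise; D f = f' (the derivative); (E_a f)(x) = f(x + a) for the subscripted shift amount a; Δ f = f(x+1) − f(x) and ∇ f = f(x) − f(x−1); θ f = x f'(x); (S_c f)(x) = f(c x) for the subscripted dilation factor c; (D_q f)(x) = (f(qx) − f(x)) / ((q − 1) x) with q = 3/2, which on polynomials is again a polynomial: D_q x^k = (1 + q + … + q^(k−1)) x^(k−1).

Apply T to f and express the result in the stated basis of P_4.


D_q f = (1899/64)x^4 - (5/4)x
∇ D_q f = (1899/16)x^3 - (5697/32)x^2 + (1899/16)x - 1979/64
D (∇ ∘ D_q) f = (5697/16)x^2 - (5697/16)x + 1899/16
θ (∇ ∘ D_q) f = (5697/16)x^3 - (5697/16)x^2 + (1899/16)x
(D + θ) (∇ ∘ D_q) f = (5697/16)x^3 - (1899/8)x + 1899/16
E_{-3/2} (D + θ) (∇ ∘ D_q) f = (5697/16)x^3 - (51273/32)x^2 + (138627/64)x - 93051/128
S_{-3/2} E_{-3/2} (D + θ) (∇ ∘ D_q) f = -(153819/128)x^3 - (461457/128)x^2 - (415881/128)x - 93051/128

the result is g(x) = -(153819/128)x^3 - (461457/128)x^2 - (415881/128)x - 93051/128


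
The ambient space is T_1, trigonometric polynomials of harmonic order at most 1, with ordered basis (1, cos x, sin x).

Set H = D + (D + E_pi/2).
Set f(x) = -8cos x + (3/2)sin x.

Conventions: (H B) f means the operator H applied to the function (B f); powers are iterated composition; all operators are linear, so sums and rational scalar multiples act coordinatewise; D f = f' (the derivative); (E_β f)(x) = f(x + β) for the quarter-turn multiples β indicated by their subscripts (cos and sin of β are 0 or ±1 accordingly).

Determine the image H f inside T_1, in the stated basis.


D f = (3/2)cos x + 8sin x
D f = (3/2)cos x + 8sin x
E_pi/2 f = (3/2)cos x + 8sin x
(D + E_pi/2) f = 3cos x + 16sin x
(D + (D + E_pi/2)) f = (9/2)cos x + 24sin x

the image equals g(x) = (9/2)cos x + 24sin x


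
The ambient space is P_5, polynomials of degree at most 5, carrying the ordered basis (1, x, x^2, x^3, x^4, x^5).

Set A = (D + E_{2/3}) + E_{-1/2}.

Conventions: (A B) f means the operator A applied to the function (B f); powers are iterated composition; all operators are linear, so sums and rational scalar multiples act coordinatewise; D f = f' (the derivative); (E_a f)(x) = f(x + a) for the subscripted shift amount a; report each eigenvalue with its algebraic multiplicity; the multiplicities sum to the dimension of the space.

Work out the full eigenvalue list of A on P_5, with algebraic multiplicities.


λ = 2 (multiplicity 6)

image of 1: 2
image of x: 2x + 7/6
image of x^2: 2x^2 + (7/3)x + 25/36
image of x^3: 2x^3 + (7/2)x^2 + (25/12)x + 37/216
image of x^4: 2x^4 + (14/3)x^3 + (25/6)x^2 + (37/54)x + 337/1296
image of x^5: 2x^5 + (35/6)x^4 + (125/18)x^3 + (185/108)x^2 + (1685/1296)x + 781/7776
the matrix is upper triangular; its diagonal is (2, 2, 2, 2, 2, 2)
for a triangular matrix the eigenvalues are the diagonal entries, with algebraic multiplicity their repetition count


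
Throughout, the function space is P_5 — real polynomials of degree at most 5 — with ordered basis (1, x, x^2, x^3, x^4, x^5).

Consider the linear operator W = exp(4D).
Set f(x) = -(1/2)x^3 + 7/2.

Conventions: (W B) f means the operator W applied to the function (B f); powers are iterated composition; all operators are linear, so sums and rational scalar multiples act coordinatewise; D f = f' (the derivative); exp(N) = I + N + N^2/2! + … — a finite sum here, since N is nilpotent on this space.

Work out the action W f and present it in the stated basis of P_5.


the image equals g(x) = -(1/2)x^3 - 6x^2 - 24x - 57/2

order-1 term: -6x^2
order-2 term: -24x
order-3 term: -32
the series for exp(4D) f terminates at order 3
exp(4D) f = -(1/2)x^3 - 6x^2 - 24x - 57/2


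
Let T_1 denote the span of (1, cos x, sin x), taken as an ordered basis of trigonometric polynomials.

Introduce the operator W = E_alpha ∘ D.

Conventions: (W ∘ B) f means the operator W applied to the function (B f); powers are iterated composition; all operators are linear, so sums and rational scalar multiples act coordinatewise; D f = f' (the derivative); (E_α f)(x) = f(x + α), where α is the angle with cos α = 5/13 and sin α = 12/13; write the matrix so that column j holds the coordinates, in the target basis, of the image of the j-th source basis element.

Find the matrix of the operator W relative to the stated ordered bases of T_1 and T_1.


image of 1: 0
image of cos x: -(12/13)cos x - (5/13)sin x
image of sin x: (5/13)cos x - (12/13)sin x
each image's coordinates form column j of the matrix

the matrix is [[0, 0, 0]; [0, -12/13, 5/13]; [0, -5/13, -12/13]] (rows listed top to bottom)


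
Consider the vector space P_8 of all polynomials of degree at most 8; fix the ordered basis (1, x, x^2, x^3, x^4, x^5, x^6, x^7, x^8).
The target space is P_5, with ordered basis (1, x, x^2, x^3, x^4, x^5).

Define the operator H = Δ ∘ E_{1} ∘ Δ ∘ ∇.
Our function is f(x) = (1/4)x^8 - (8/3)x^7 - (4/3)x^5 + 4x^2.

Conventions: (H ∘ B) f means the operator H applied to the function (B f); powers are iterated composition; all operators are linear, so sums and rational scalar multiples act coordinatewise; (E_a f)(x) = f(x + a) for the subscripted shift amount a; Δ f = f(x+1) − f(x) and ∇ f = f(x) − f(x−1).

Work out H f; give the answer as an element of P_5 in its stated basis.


the image equals g(x) = 84x^5 + 70x^4 - 1260x^3 - 4700x^2 - 6708x - 3567

∇ f = 2x^7 - (77/3)x^6 + 70x^5 - (235/2)x^4 + (362/3)x^3 - (229/3)x^2 + (106/3)x - 33/4
Δ ∇ f = 14x^6 - 112x^5 + 35x^4 - (640/3)x^3 + 14x^2 - (152/3)x + 17/2
E_{1} Δ ∇ f = 14x^6 - 28x^5 - 315x^4 - (2740/3)x^3 - 1326x^2 - (2996/3)x - 609/2
Δ E_{1} Δ ∇ f = 84x^5 + 70x^4 - 1260x^3 - 4700x^2 - 6708x - 3567


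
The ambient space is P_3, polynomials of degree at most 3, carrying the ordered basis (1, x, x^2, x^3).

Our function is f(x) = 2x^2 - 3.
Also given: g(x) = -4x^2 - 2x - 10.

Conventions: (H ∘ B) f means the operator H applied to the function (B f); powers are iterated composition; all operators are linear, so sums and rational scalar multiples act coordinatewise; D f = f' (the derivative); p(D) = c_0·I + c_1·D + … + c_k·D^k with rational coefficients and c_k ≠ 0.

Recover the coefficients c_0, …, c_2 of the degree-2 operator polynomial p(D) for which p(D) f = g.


p(D) = -2·I − (1/2)·D − 4·D^2, i.e. c_0 = -2, c_1 = -1/2, c_2 = -4

D^0 f = 2x^2 - 3
D^1 f = 4x
D^2 f = 4
matching coefficients of g against c_0 f + c_1 Df + … from the top degree down determines the c_i
solution: c_0 = -2, c_1 = -1/2, c_2 = -4


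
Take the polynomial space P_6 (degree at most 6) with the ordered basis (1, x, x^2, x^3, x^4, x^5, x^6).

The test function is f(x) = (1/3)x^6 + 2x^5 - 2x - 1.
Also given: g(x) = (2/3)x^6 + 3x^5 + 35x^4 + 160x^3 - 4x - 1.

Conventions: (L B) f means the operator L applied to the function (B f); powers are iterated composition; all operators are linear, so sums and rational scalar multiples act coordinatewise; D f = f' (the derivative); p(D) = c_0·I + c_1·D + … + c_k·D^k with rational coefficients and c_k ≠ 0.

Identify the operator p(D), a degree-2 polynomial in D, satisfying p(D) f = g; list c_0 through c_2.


c_0 = 2, c_1 = -1/2, c_2 = 4

D^0 f = (1/3)x^6 + 2x^5 - 2x - 1
D^1 f = 2x^5 + 10x^4 - 2
D^2 f = 10x^4 + 40x^3
matching coefficients of g against c_0 f + c_1 Df + … from the top degree down determines the c_i
solution: c_0 = 2, c_1 = -1/2, c_2 = 4


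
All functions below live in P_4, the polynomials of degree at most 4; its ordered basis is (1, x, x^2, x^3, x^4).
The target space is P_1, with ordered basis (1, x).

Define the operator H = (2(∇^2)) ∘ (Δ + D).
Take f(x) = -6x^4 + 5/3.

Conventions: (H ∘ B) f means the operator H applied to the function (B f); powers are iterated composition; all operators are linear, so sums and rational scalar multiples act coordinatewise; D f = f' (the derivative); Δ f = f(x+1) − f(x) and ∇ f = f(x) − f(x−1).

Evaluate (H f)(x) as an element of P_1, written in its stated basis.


Δ f = -24x^3 - 36x^2 - 24x - 6
D f = -24x^3
(Δ + D) f = -48x^3 - 36x^2 - 24x - 6
∇ (Δ + D) f = -144x^2 + 72x - 36
∇ ∇ (Δ + D) f = -288x + 216
(2(∇^2)) (Δ + D) f = -576x + 432

g(x) = -576x + 432


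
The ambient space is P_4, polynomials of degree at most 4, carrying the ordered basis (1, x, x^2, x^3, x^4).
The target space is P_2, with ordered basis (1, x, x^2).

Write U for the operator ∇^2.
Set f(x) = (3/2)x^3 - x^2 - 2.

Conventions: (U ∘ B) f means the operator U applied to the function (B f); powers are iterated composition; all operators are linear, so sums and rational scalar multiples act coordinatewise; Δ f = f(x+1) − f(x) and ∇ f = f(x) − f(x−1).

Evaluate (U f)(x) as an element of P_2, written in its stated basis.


∇ f = (9/2)x^2 - (13/2)x + 5/2
∇ ∇ f = 9x - 11

the result is g(x) = 9x - 11


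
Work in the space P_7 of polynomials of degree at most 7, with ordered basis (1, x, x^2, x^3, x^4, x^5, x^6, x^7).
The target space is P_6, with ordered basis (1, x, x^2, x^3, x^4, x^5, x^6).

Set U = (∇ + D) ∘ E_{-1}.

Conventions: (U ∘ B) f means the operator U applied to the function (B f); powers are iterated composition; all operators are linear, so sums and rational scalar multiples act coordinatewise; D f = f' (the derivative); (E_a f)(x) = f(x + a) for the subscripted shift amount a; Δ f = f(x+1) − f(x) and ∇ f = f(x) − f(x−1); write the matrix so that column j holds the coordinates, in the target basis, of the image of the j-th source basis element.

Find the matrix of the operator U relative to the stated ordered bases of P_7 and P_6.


image of 1: 0
image of x: 2
image of x^2: 4x - 5
image of x^3: 6x^2 - 15x + 10
image of x^4: 8x^3 - 30x^2 + 40x - 19
image of x^5: 10x^4 - 50x^3 + 100x^2 - 95x + 36
image of x^6: 12x^5 - 75x^4 + 200x^3 - 285x^2 + 216x - 69
image of x^7: 14x^6 - 105x^5 + 350x^4 - 665x^3 + 756x^2 - 483x + 134
each image's coordinates form column j of the matrix

the matrix is [[0, 2, -5, 10, -19, 36, -69, 134]; [0, 0, 4, -15, 40, -95, 216, -483]; [0, 0, 0, 6, -30, 100, -285, 756]; [0, 0, 0, 0, 8, -50, 200, -665]; [0, 0, 0, 0, 0, 10, -75, 350]; [0, 0, 0, 0, 0, 0, 12, -105]; [0, 0, 0, 0, 0, 0, 0, 14]] (rows listed top to bottom)


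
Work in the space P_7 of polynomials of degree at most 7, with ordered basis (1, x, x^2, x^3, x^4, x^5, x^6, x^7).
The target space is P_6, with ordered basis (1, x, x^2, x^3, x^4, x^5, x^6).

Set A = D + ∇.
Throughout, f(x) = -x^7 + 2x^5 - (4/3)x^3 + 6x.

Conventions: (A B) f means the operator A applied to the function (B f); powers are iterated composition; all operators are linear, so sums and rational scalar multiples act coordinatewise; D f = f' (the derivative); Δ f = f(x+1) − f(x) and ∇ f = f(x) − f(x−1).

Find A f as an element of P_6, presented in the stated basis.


D f = -7x^6 + 10x^4 - 4x^2 + 6
∇ f = -7x^6 + 21x^5 - 25x^4 + 15x^3 - 5x^2 + x + 17/3
(D + ∇) f = -14x^6 + 21x^5 - 15x^4 + 15x^3 - 9x^2 + x + 35/3

g(x) = -14x^6 + 21x^5 - 15x^4 + 15x^3 - 9x^2 + x + 35/3


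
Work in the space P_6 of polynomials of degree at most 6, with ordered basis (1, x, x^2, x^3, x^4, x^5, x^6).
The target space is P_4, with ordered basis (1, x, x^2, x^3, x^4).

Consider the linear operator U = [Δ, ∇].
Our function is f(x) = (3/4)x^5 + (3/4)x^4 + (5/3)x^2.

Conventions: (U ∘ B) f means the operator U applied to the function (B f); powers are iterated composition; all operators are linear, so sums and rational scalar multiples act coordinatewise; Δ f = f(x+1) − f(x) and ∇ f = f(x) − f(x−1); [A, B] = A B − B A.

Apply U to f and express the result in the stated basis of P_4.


∇ f = (15/4)x^4 - (9/2)x^3 + 3x^2 + (31/12)x - 5/3
Δ ∇ f = 15x^3 + 9x^2 + (15/2)x + 29/6
Δ f = (15/4)x^4 + (21/2)x^3 + 12x^2 + (121/12)x + 19/6
∇ Δ f = 15x^3 + 9x^2 + (15/2)x + 29/6
[Δ, ∇] f = 0

the result is g(x) = 0


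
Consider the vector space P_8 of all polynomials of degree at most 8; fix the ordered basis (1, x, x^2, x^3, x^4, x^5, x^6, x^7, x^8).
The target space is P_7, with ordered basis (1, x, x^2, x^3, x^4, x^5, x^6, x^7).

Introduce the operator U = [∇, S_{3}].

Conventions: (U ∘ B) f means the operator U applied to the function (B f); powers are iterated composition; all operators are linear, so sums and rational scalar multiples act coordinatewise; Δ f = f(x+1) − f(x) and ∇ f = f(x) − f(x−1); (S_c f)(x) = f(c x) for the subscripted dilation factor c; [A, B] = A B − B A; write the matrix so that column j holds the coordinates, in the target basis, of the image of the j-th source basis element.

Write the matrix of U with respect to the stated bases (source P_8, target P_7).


image of 1: 0
image of x: 2
image of x^2: 12x - 8
image of x^3: 54x^2 - 72x + 26
image of x^4: 216x^3 - 432x^2 + 312x - 80
image of x^5: 810x^4 - 2160x^3 + 2340x^2 - 1200x + 242
image of x^6: 2916x^5 - 9720x^4 + 14040x^3 - 10800x^2 + 4356x - 728
image of x^7: 10206x^6 - 40824x^5 + 73710x^4 - 75600x^3 + 45738x^2 - 15288x + 2186
image of x^8: 34992x^7 - 163296x^6 + 353808x^5 - 453600x^4 + 365904x^3 - 183456x^2 + 52464x - 6560
each image's coordinates form column j of the matrix

the matrix is [[0, 2, -8, 26, -80, 242, -728, 2186, -6560]; [0, 0, 12, -72, 312, -1200, 4356, -15288, 52464]; [0, 0, 0, 54, -432, 2340, -10800, 45738, -183456]; [0, 0, 0, 0, 216, -2160, 14040, -75600, 365904]; [0, 0, 0, 0, 0, 810, -9720, 73710, -453600]; [0, 0, 0, 0, 0, 0, 2916, -40824, 353808]; [0, 0, 0, 0, 0, 0, 0, 10206, -163296]; [0, 0, 0, 0, 0, 0, 0, 0, 34992]] (rows listed top to bottom)


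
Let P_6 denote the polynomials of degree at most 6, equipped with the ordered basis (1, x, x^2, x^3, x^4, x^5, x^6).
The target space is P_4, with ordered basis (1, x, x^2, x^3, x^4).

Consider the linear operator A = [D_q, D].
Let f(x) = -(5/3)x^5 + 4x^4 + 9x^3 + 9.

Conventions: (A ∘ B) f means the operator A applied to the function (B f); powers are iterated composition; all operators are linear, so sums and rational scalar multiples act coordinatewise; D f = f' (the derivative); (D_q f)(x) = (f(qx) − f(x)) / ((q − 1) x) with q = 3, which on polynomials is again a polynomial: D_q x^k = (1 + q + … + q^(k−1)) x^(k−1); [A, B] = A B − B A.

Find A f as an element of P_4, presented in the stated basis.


D f = -(25/3)x^4 + 16x^3 + 27x^2
D_q D f = -(1000/3)x^3 + 208x^2 + 108x
D_q f = -(605/3)x^4 + 160x^3 + 117x^2
D D_q f = -(2420/3)x^3 + 480x^2 + 234x
[D_q, D] f = (1420/3)x^3 - 272x^2 - 126x

the result is g(x) = (1420/3)x^3 - 272x^2 - 126x


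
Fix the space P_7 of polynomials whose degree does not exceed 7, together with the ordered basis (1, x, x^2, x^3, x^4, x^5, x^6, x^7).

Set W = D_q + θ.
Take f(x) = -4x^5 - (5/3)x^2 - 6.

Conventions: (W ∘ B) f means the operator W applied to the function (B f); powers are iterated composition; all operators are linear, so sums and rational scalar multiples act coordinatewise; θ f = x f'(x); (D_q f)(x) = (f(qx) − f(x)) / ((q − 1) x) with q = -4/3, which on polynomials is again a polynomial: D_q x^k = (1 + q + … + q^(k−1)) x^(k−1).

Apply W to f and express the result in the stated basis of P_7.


D_q f = -(724/81)x^4 + (5/9)x
θ f = -20x^5 - (10/3)x^2
(D_q + θ) f = -20x^5 - (724/81)x^4 - (10/3)x^2 + (5/9)x

the result is g(x) = -20x^5 - (724/81)x^4 - (10/3)x^2 + (5/9)x


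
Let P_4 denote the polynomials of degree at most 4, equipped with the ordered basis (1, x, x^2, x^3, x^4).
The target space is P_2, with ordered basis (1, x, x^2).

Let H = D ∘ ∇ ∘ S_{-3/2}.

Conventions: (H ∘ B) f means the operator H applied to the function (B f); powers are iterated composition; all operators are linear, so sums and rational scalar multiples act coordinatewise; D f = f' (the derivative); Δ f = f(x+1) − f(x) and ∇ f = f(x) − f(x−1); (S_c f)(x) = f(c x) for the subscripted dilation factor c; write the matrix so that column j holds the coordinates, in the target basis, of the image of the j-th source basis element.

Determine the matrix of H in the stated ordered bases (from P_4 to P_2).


image of 1: 0
image of x: 0
image of x^2: 9/2
image of x^3: -(81/4)x + 81/8
image of x^4: (243/4)x^2 - (243/4)x + 81/4
each image's coordinates form column j of the matrix

the matrix is [[0, 0, 9/2, 81/8, 81/4]; [0, 0, 0, -81/4, -243/4]; [0, 0, 0, 0, 243/4]] (rows listed top to bottom)


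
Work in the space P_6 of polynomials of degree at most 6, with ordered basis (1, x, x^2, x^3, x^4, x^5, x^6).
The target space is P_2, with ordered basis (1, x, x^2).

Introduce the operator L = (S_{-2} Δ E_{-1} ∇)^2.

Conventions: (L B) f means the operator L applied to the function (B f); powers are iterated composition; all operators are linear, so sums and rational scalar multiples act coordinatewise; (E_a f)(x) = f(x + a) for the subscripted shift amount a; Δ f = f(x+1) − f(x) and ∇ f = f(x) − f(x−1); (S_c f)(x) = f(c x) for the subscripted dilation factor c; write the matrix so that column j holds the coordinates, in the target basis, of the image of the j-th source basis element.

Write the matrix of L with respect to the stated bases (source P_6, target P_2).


image of 1: 0
image of x: 0
image of x^2: 0
image of x^3: 0
image of x^4: 96
image of x^5: 1920x + 480
image of x^6: 23040x^2 + 11520x + 2640
each image's coordinates form column j of the matrix

the matrix is [[0, 0, 0, 0, 96, 480, 2640]; [0, 0, 0, 0, 0, 1920, 11520]; [0, 0, 0, 0, 0, 0, 23040]] (rows listed top to bottom)


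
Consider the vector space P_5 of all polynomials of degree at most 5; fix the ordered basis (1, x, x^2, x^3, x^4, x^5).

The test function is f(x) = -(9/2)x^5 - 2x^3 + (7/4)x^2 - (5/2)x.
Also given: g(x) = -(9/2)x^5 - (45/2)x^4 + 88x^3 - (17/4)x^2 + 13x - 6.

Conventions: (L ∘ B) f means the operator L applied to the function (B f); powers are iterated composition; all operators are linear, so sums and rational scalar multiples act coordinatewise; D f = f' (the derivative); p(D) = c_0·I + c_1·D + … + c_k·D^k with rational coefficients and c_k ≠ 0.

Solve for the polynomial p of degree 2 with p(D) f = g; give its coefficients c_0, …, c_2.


c_0 = 1, c_1 = 1, c_2 = -1

D^0 f = -(9/2)x^5 - 2x^3 + (7/4)x^2 - (5/2)x
D^1 f = -(45/2)x^4 - 6x^2 + (7/2)x - 5/2
D^2 f = -90x^3 - 12x + 7/2
matching coefficients of g against c_0 f + c_1 Df + … from the top degree down determines the c_i
solution: c_0 = 1, c_1 = 1, c_2 = -1


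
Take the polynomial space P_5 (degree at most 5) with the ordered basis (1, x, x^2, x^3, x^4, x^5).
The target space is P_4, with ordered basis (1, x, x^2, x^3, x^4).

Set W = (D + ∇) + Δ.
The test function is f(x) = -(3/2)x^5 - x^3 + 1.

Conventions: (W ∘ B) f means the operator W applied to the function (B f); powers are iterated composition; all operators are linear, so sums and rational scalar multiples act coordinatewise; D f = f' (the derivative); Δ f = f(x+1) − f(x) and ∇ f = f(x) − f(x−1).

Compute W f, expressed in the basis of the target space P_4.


g(x) = -(45/2)x^4 - 39x^2 - 5

D f = -(15/2)x^4 - 3x^2
∇ f = -(15/2)x^4 + 15x^3 - 18x^2 + (21/2)x - 5/2
(D + ∇) f = -15x^4 + 15x^3 - 21x^2 + (21/2)x - 5/2
Δ f = -(15/2)x^4 - 15x^3 - 18x^2 - (21/2)x - 5/2
((D + ∇) + Δ) f = -(45/2)x^4 - 39x^2 - 5


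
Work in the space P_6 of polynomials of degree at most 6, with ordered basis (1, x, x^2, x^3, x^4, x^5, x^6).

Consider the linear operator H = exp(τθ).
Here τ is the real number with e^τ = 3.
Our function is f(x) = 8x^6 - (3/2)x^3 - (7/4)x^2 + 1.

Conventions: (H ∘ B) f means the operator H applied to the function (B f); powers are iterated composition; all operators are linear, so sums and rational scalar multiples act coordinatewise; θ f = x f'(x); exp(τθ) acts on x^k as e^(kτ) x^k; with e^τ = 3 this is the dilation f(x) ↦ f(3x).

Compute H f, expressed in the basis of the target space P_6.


exp(τθ) x^k = e^(kτ) x^k; with e^τ = 3 this sends x^k to 3^k x^k
x^2 ↦ 9 x^2
x^3 ↦ 27 x^3
x^6 ↦ 729 x^6
applying this coordinatewise to f: exp(τθ) f = 5832x^6 - (81/2)x^3 - (63/4)x^2 + 1

the result is g(x) = 5832x^6 - (81/2)x^3 - (63/4)x^2 + 1


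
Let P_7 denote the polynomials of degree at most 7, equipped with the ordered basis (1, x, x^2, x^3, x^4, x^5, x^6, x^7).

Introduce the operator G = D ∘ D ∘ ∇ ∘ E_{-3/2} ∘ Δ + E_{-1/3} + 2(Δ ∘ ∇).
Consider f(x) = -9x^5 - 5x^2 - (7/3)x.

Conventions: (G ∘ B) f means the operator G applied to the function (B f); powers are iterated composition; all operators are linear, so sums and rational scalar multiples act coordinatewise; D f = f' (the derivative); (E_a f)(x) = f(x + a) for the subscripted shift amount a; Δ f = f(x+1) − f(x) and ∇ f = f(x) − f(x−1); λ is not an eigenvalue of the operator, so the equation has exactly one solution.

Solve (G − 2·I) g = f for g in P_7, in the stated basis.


write g with unknown coordinates in the stated basis and equate coefficients in (G − 2·I) g = f
solving from the highest basis element down gives g = 9x^5 - 15x^4 + 390x^3 - (2275/3)x^2 + (19742/3)x - 198877/27
check: G g = 9x^5 - 30x^4 + 780x^3 - (4565/3)x^2 + 13159x - 397754/27
so G g − 2·g = -9x^5 - 5x^2 - (7/3)x = f ✓

the result is g(x) = 9x^5 - 15x^4 + 390x^3 - (2275/3)x^2 + (19742/3)x - 198877/27


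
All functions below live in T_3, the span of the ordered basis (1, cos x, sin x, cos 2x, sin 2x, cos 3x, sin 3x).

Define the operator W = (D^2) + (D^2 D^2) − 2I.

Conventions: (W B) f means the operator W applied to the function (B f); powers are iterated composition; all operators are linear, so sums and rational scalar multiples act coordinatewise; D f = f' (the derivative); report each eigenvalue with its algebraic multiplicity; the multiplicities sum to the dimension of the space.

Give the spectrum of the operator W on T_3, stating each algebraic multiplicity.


λ = -2 (multiplicity 3), λ = 10 (multiplicity 2), λ = 70 (multiplicity 2)

image of 1: -2
image of cos x: -2cos x
image of sin x: -2sin x
image of cos 2x: 10cos 2x
image of sin 2x: 10sin 2x
image of cos 3x: 70cos 3x
image of sin 3x: 70sin 3x
the matrix is diagonal; its diagonal is (-2, -2, -2, 10, 10, 70, 70)
for a triangular matrix the eigenvalues are the diagonal entries, with algebraic multiplicity their repetition count


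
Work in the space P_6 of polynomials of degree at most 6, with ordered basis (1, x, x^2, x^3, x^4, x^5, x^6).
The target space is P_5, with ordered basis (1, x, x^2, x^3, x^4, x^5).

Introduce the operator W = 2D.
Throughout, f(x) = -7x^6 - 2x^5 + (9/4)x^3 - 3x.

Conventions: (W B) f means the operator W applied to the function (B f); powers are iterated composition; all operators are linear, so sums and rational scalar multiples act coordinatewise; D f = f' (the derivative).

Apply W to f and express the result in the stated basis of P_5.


D f = -42x^5 - 10x^4 + (27/4)x^2 - 3
(2D) f = -84x^5 - 20x^4 + (27/2)x^2 - 6

g(x) = -84x^5 - 20x^4 + (27/2)x^2 - 6


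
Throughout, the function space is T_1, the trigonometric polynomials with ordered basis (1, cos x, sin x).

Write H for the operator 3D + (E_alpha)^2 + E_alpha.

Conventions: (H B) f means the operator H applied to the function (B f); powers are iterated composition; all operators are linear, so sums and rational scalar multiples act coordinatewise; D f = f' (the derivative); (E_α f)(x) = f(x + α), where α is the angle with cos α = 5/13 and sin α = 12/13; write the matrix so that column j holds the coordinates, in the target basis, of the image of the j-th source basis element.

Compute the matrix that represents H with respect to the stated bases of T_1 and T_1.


the matrix is [[2, 0, 0]; [0, -54/169, 783/169]; [0, -783/169, -54/169]] (rows listed top to bottom)

image of 1: 2
image of cos x: -(54/169)cos x - (783/169)sin x
image of sin x: (783/169)cos x - (54/169)sin x
each image's coordinates form column j of the matrix


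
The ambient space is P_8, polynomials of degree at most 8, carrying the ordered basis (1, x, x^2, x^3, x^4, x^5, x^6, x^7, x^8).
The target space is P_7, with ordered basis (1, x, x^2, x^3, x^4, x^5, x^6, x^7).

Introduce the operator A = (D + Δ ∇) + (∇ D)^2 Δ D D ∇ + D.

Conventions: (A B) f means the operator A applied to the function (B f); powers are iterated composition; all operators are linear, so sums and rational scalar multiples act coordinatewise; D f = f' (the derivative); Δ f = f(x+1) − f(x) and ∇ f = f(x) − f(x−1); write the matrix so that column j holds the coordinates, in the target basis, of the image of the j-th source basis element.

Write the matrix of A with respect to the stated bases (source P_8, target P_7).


image of 1: 0
image of x: 2
image of x^2: 4x + 2
image of x^3: 6x^2 + 6x
image of x^4: 8x^3 + 12x^2 + 2
image of x^5: 10x^4 + 20x^3 + 10x
image of x^6: 12x^5 + 30x^4 + 30x^2 + 2
image of x^7: 14x^6 + 42x^5 + 70x^3 + 14x
image of x^8: 16x^7 + 56x^6 + 140x^4 + 56x^2 + 40322
each image's coordinates form column j of the matrix

the matrix is [[0, 2, 2, 0, 2, 0, 2, 0, 40322]; [0, 0, 4, 6, 0, 10, 0, 14, 0]; [0, 0, 0, 6, 12, 0, 30, 0, 56]; [0, 0, 0, 0, 8, 20, 0, 70, 0]; [0, 0, 0, 0, 0, 10, 30, 0, 140]; [0, 0, 0, 0, 0, 0, 12, 42, 0]; [0, 0, 0, 0, 0, 0, 0, 14, 56]; [0, 0, 0, 0, 0, 0, 0, 0, 16]] (rows listed top to bottom)


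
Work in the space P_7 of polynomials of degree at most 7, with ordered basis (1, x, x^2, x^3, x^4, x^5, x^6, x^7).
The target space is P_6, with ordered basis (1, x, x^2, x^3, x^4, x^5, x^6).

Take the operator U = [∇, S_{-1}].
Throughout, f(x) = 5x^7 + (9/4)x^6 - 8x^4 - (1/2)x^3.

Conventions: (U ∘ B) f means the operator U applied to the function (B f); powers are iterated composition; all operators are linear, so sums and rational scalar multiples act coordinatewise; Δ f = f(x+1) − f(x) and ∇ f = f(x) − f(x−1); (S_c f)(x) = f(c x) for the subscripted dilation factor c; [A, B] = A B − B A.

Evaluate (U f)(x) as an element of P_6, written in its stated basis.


the image equals g(x) = -70x^6 + 27x^5 - 350x^4 + 26x^3 - 207x^2 - 37x - 9

S_{-1} f = -5x^7 + (9/4)x^6 - 8x^4 + (1/2)x^3
∇ S_{-1} f = -35x^6 + (237/2)x^5 - (835/4)x^4 + 188x^3 - (357/4)x^2 + 15x + 5/4
∇ f = 35x^6 - (183/2)x^5 + (565/4)x^4 - 162x^3 + (471/4)x^2 - 52x + 41/4
S_{-1} ∇ f = 35x^6 + (183/2)x^5 + (565/4)x^4 + 162x^3 + (471/4)x^2 + 52x + 41/4
[∇, S_{-1}] f = -70x^6 + 27x^5 - 350x^4 + 26x^3 - 207x^2 - 37x - 9


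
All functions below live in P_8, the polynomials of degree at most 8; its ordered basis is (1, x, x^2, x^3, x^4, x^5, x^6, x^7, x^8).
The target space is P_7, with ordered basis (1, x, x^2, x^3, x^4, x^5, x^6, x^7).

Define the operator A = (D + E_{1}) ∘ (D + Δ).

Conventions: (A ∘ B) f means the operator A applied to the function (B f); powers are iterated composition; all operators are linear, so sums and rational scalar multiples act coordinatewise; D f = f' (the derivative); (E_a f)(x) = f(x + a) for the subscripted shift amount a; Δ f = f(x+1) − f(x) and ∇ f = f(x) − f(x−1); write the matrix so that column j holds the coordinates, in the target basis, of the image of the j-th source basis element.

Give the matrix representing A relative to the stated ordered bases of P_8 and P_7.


the matrix is [[0, 2, 9, 13, 23, 41, 75, 141, 271]; [0, 0, 4, 27, 52, 115, 246, 525, 1128]; [0, 0, 0, 6, 54, 130, 345, 861, 2100]; [0, 0, 0, 0, 8, 90, 260, 805, 2296]; [0, 0, 0, 0, 0, 10, 135, 455, 1610]; [0, 0, 0, 0, 0, 0, 12, 189, 728]; [0, 0, 0, 0, 0, 0, 0, 14, 252]; [0, 0, 0, 0, 0, 0, 0, 0, 16]] (rows listed top to bottom)

image of 1: 0
image of x: 2
image of x^2: 4x + 9
image of x^3: 6x^2 + 27x + 13
image of x^4: 8x^3 + 54x^2 + 52x + 23
image of x^5: 10x^4 + 90x^3 + 130x^2 + 115x + 41
image of x^6: 12x^5 + 135x^4 + 260x^3 + 345x^2 + 246x + 75
image of x^7: 14x^6 + 189x^5 + 455x^4 + 805x^3 + 861x^2 + 525x + 141
image of x^8: 16x^7 + 252x^6 + 728x^5 + 1610x^4 + 2296x^3 + 2100x^2 + 1128x + 271
each image's coordinates form column j of the matrix


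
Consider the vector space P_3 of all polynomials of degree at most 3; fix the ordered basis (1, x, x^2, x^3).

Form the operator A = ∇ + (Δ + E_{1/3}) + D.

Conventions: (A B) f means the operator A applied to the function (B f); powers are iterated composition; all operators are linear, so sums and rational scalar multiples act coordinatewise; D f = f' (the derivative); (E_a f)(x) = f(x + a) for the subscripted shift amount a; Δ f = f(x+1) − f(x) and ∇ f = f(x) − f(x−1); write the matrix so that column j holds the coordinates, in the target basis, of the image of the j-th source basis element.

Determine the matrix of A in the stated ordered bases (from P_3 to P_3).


image of 1: 1
image of x: x + 10/3
image of x^2: x^2 + (20/3)x + 1/9
image of x^3: x^3 + 10x^2 + (1/3)x + 55/27
each image's coordinates form column j of the matrix

the matrix is [[1, 10/3, 1/9, 55/27]; [0, 1, 20/3, 1/3]; [0, 0, 1, 10]; [0, 0, 0, 1]] (rows listed top to bottom)


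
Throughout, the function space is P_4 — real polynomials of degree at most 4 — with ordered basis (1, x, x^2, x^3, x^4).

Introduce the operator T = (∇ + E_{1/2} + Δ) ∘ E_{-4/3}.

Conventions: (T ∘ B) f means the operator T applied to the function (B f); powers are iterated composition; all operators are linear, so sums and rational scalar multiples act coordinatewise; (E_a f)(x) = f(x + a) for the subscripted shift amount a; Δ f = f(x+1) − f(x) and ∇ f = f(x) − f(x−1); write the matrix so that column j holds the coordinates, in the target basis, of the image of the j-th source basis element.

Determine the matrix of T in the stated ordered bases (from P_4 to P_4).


image of 1: 1
image of x: x + 7/6
image of x^2: x^2 + (7/3)x - 167/36
image of x^3: x^3 + (7/2)x^2 - (167/12)x + 2611/216
image of x^4: x^4 + (14/3)x^3 - (167/6)x^2 + (2611/54)x - 37775/1296
each image's coordinates form column j of the matrix

the matrix is [[1, 7/6, -167/36, 2611/216, -37775/1296]; [0, 1, 7/3, -167/12, 2611/54]; [0, 0, 1, 7/2, -167/6]; [0, 0, 0, 1, 14/3]; [0, 0, 0, 0, 1]] (rows listed top to bottom)
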